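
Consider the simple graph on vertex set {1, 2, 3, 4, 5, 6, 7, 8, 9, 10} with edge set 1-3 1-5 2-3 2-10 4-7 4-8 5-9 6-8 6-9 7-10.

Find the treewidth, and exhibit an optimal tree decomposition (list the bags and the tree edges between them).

Every bag has size at most 3, so the width is 3 − 1 = 2 and tw(G) ≤ 2. For the lower bound, G contains the cycle 2–3–1–5–9–6–8–4–7–10–2, so G is not a forest; only forests have treewidth ≤ 1, hence tw(G) ≥ 2. The upper and lower bounds meet at 2, so that is the treewidth.

Treewidth 2.
One such decomposition:
Bags: B1 = {1, 2, 3}  B2 = {1, 2, 5}  B3 = {2, 5, 9}  B4 = {2, 6, 9}  B5 = {2, 6, 8}  B6 = {2, 4, 8}  B7 = {2, 4, 7}  B8 = {2, 7, 10}
Tree: B1–B2, B2–B3, B3–B4, B4–B5, B5–B6, B6–B7, B7–B8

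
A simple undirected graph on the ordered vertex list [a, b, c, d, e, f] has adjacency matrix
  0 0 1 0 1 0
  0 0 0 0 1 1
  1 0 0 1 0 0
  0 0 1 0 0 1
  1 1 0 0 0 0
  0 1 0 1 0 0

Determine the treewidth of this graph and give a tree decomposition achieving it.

Each bag holds 3 vertices, so the decomposition has width 2, which upper-bounds the treewidth. The edges b–e–a–c–d–f–b form a cycle, so G is not a tree and its treewidth is at least 2. Combining the bounds, tw(G) = 2.

Treewidth 2.
One optimal decomposition is:
Bags: B1 = {a, b, e}  B2 = {a, b, c}  B3 = {b, c, d}  B4 = {b, d, f}
Tree: B1–B2, B2–B3, B3–B4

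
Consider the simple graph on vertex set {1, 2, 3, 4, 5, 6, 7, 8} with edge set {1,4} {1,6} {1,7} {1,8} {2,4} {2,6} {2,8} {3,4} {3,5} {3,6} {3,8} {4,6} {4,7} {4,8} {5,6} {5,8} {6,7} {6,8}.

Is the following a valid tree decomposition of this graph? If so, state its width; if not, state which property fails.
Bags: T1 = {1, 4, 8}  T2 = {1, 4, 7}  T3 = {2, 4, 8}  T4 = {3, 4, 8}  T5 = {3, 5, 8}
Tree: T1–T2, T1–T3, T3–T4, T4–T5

A tree decomposition must satisfy three properties: every vertex lies in some bag; for every edge, both endpoints lie together in some bag; and for every vertex, the bags containing it form a connected subtree. Here vertex 6 appears in no bag, so the decomposition is invalid.

No — vertex 6 appears in no bag.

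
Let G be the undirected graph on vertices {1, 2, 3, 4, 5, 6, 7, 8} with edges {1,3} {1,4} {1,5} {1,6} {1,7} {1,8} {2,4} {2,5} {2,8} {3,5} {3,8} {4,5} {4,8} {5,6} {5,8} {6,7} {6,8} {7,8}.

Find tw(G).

A width-3 tree decomposition is:
Bags: B1 = {1, 5, 6, 8}  B2 = {1, 4, 5, 8}  B3 = {1, 6, 7, 8}  B4 = {1, 3, 5, 8}  B5 = {2, 4, 5, 8}
Tree: B1–B2, B1–B3, B2–B4, B2–B5
Each bag holds 4 vertices, so the decomposition has width 3, which upper-bounds the treewidth. Conversely, {1, 3, 5, 8} is a clique of size 4, and the vertices of any clique must share a bag in every tree decomposition; so some bag has ≥ 4 vertices and tw(G) ≥ 3. Therefore the treewidth is 3.

3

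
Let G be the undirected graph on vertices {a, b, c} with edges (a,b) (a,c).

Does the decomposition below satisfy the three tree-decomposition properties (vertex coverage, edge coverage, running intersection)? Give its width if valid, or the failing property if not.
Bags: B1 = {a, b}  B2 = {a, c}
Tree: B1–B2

Checking the three conditions: (i) the bags cover all of {a, b, c}; (ii) for each edge, some bag contains both endpoints; (iii) the bags containing any fixed vertex form a subtree. All hold, so the decomposition is valid with width 2 − 1 = 1.

Yes; width 1.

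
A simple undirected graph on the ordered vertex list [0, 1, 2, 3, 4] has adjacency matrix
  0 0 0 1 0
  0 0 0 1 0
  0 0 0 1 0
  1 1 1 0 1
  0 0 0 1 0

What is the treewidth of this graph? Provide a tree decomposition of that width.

Every bag has size at most 2, so the width is 2 − 1 = 1 and tw(G) ≤ 1. G has an edge, so its treewidth is at least 1. Hence tw(G) = 1 exactly.

Treewidth 1.
Bags: B1 = {0, 3}  B2 = {1, 3}  B3 = {2, 3}  B4 = {3, 4}
Tree: B1–B2, B1–B3, B2–B4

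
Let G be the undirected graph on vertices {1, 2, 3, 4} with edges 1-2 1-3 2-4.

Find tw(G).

A width-1 tree decomposition is:
Bags: B1 = {1, 2}  B2 = {1, 3}  B3 = {2, 4}
Tree: B1–B2, B1–B3
Every bag has size at most 2, so the width is 2 − 1 = 1 and tw(G) ≤ 1. Any graph with an edge has treewidth ≥ 1, and G has the edge 2–1. Combining the bounds, tw(G) = 1.

1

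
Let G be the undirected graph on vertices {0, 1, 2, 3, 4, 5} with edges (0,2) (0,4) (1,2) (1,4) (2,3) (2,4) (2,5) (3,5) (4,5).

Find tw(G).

2

A width-2 tree decomposition is:
Bags: B1 = {2, 4, 5}  B2 = {0, 2, 4}  B3 = {2, 3, 5}  B4 = {1, 2, 4}
Tree: B1–B2, B1–B3, B2–B4
Every bag has size at most 3, so the width is 3 − 1 = 2 and tw(G) ≤ 2. For the lower bound, the 3 vertices {2, 3, 5} are pairwise adjacent, and any tree decomposition puts a clique entirely inside one bag — forcing width ≥ 2. Hence tw(G) = 2 exactly.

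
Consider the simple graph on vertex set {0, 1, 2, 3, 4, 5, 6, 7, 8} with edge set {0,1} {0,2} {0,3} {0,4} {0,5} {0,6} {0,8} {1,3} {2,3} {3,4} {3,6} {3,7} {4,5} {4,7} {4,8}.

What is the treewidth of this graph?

A width-2 tree decomposition is:
Bags: B1 = {0, 4, 5}  B2 = {0, 3, 4}  B3 = {3, 4, 7}  B4 = {0, 2, 3}  B5 = {0, 4, 8}  B6 = {0, 3, 6}  B7 = {0, 1, 3}
Tree: B1–B2, B2–B3, B2–B4, B1–B5, B4–B6, B2–B7
Each bag holds 3 vertices, so the decomposition has width 2, which upper-bounds the treewidth. On the other hand G contains the 3-clique {0, 4, 8}. A clique must lie in a single bag of any decomposition, so no decomposition can have width below 2. Therefore the treewidth is 2.

2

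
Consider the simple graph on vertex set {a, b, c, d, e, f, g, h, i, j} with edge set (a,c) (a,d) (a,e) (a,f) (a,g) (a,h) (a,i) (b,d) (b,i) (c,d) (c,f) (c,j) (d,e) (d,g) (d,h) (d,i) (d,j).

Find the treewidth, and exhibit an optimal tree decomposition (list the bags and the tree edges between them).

Treewidth 2.
One optimal decomposition is:
Bags: B1 = {a, d, e}  B2 = {a, c, d}  B3 = {a, d, g}  B4 = {a, d, i}  B5 = {b, d, i}  B6 = {c, d, j}  B7 = {a, d, h}  B8 = {a, c, f}
Tree: B1–B2, B2–B3, B3–B4, B4–B5, B2–B6, B1–B7, B2–B8

Every bag has size at most 3, so the width is 3 − 1 = 2 and tw(G) ≤ 2. On the other hand G contains the 3-clique {c, d, j}. A clique must lie in a single bag of any decomposition, so no decomposition can have width below 2. The upper and lower bounds meet at 2, so that is the treewidth.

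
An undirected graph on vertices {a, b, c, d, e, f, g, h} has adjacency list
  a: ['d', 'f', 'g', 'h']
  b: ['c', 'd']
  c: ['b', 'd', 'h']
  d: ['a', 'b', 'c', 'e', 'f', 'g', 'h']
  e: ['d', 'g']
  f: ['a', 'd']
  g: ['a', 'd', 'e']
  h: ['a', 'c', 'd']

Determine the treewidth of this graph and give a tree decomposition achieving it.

Treewidth 2.
One optimal decomposition is:
Bags: B1 = {a, d, h}  B2 = {c, d, h}  B3 = {a, d, g}  B4 = {b, c, d}  B5 = {d, e, g}  B6 = {a, d, f}
Tree: B1–B2, B1–B3, B2–B4, B3–B5, B1–B6

The largest bag has 3 vertices, giving width 2; this decomposition certifies tw(G) ≤ 2. For the lower bound, the 3 vertices {d, e, g} are pairwise adjacent, and any tree decomposition puts a clique entirely inside one bag — forcing width ≥ 2. Hence tw(G) = 2 exactly.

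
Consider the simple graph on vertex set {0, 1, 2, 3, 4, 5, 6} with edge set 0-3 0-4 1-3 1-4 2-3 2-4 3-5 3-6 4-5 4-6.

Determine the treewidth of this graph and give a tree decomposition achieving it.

Each bag holds 3 vertices, so the decomposition has width 2, which upper-bounds the treewidth. For the lower bound, G contains the cycle 4–5–3–6–4, so G is not a forest; only forests have treewidth ≤ 1, hence tw(G) ≥ 2. Combining the bounds, tw(G) = 2.

Treewidth 2.
Bags: B1 = {3, 4, 5}  B2 = {3, 4, 6}  B3 = {0, 3, 4}  B4 = {1, 3, 4}  B5 = {2, 3, 4}
Tree: B1–B2, B2–B3, B3–B4, B4–B5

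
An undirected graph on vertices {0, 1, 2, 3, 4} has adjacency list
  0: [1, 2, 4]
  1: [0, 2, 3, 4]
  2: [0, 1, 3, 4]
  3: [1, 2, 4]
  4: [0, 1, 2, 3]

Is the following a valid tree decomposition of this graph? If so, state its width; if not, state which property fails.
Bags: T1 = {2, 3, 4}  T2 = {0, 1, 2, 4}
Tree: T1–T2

No — edge (1,3) lies in no bag.

A tree decomposition must satisfy three properties: every vertex lies in some bag; for every edge, both endpoints lie together in some bag; and for every vertex, the bags containing it form a connected subtree. Here edge (1,3) lies in no bag, so the decomposition is invalid.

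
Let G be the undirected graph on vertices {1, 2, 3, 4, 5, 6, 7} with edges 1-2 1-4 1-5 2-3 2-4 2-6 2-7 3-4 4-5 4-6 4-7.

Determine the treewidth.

A width-2 tree decomposition is:
Bags: B1 = {2, 3, 4}  B2 = {2, 4, 7}  B3 = {1, 2, 4}  B4 = {2, 4, 6}  B5 = {1, 4, 5}
Tree: B1–B2, B2–B3, B2–B4, B3–B5
The largest bag has 3 vertices, giving width 2; this decomposition certifies tw(G) ≤ 2. For the lower bound, the 3 vertices {1, 2, 4} are pairwise adjacent, and any tree decomposition puts a clique entirely inside one bag — forcing width ≥ 2. Hence tw(G) = 2 exactly.

2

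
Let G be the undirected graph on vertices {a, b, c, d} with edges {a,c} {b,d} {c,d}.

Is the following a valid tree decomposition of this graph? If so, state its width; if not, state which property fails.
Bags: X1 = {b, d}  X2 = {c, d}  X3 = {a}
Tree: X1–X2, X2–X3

No — edge (c,a) lies in no bag.

A tree decomposition must satisfy three properties: every vertex lies in some bag; for every edge, both endpoints lie together in some bag; and for every vertex, the bags containing it form a connected subtree. Here edge (c,a) lies in no bag, so the decomposition is invalid.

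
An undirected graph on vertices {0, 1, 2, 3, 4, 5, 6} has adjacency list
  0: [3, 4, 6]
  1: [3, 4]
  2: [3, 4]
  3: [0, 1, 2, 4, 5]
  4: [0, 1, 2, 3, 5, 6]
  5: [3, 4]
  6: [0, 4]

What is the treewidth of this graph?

2

A width-2 tree decomposition is:
Bags: B1 = {3, 4, 5}  B2 = {0, 3, 4}  B3 = {1, 3, 4}  B4 = {0, 4, 6}  B5 = {2, 3, 4}
Tree: B1–B2, B1–B3, B2–B4, B1–B5
Each bag holds 3 vertices, so the decomposition has width 2, which upper-bounds the treewidth. Conversely, {0, 3, 4} is a clique of size 3, and the vertices of any clique must share a bag in every tree decomposition; so some bag has ≥ 3 vertices and tw(G) ≥ 2. Combining the bounds, tw(G) = 2.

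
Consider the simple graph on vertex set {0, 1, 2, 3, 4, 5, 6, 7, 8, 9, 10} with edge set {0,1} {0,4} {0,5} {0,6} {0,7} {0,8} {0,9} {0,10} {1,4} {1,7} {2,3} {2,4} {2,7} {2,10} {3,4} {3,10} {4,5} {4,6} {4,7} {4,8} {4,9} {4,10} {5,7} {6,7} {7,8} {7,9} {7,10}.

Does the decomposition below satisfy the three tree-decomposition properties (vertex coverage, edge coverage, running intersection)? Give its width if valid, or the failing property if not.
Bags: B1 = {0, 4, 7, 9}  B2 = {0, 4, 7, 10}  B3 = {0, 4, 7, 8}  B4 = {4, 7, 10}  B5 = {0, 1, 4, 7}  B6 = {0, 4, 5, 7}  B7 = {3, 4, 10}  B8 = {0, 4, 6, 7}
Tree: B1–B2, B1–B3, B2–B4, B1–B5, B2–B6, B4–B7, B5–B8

A tree decomposition must satisfy three properties: every vertex lies in some bag; for every edge, both endpoints lie together in some bag; and for every vertex, the bags containing it form a connected subtree. Here vertex 2 appears in no bag, so the decomposition is invalid.

No — vertex 2 appears in no bag.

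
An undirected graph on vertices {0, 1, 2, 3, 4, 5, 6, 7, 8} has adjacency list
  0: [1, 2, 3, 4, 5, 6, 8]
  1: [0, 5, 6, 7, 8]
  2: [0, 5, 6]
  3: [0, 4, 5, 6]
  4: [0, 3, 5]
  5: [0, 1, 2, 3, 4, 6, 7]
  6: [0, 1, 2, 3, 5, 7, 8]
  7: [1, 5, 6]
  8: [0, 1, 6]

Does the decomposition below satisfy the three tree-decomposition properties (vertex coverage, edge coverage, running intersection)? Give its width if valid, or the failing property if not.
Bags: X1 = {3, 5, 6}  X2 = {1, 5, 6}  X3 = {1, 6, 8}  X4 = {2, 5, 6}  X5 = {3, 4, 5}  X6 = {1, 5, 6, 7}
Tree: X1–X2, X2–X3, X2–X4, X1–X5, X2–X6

A tree decomposition must satisfy three properties: every vertex lies in some bag; for every edge, both endpoints lie together in some bag; and for every vertex, the bags containing it form a connected subtree. Here vertex 0 appears in no bag, so the decomposition is invalid.

No — vertex 0 appears in no bag.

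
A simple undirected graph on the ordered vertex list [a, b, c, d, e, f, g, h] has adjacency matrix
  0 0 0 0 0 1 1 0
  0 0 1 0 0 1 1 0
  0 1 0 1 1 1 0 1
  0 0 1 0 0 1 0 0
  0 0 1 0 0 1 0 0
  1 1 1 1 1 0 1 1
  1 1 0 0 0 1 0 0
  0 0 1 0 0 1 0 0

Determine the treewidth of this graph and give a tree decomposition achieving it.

Treewidth 2.
One such decomposition:
Bags: B1 = {b, c, f}  B2 = {c, d, f}  B3 = {c, e, f}  B4 = {b, f, g}  B5 = {c, f, h}  B6 = {a, f, g}
Tree: B1–B2, B1–B3, B1–B4, B1–B5, B4–B6

Each bag holds 3 vertices, so the decomposition has width 2, which upper-bounds the treewidth. Conversely, {a, f, g} is a clique of size 3, and the vertices of any clique must share a bag in every tree decomposition; so some bag has ≥ 3 vertices and tw(G) ≥ 2. Combining the bounds, tw(G) = 2.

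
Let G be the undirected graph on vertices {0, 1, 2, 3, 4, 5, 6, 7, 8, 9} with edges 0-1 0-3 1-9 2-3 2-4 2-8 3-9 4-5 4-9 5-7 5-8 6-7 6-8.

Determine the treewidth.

2

A width-2 tree decomposition is:
Bags: B1 = {5, 6, 7}  B2 = {5, 6, 8}  B3 = {4, 5, 8}  B4 = {2, 4, 8}  B5 = {2, 4, 9}  B6 = {2, 3, 9}  B7 = {1, 3, 9}  B8 = {0, 1, 3}
Tree: B1–B2, B2–B3, B3–B4, B4–B5, B5–B6, B6–B7, B7–B8
Each bag holds 3 vertices, so the decomposition has width 2, which upper-bounds the treewidth. For the lower bound, G contains the cycle 7–6–8–5–7, so G is not a forest; only forests have treewidth ≤ 1, hence tw(G) ≥ 2. Combining the bounds, tw(G) = 2.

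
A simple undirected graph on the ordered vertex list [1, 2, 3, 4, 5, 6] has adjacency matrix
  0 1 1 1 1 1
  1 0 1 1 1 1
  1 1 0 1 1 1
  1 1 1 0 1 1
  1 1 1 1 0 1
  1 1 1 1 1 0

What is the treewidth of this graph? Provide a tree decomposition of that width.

A single bag containing all 6 vertices is trivially a valid decomposition of width 5. On the other hand G contains the 6-clique {1, 2, 3, 4, 5, 6}. A clique must lie in a single bag of any decomposition, so no decomposition can have width below 5. Therefore the treewidth is 5.

Treewidth 5.
One such decomposition:
Bags: B1 = {1, 2, 3, 4, 5, 6}
Tree: (single bag)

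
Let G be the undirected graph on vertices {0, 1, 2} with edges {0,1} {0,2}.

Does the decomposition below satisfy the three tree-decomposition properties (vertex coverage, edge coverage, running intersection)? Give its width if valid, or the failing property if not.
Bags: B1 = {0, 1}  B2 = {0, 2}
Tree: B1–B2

Yes; width 1.

Checking the three conditions: (i) the bags cover all of {0, 1, 2}; (ii) for each edge, some bag contains both endpoints; (iii) the bags containing any fixed vertex form a subtree. All hold, so the decomposition is valid with width 2 − 1 = 1.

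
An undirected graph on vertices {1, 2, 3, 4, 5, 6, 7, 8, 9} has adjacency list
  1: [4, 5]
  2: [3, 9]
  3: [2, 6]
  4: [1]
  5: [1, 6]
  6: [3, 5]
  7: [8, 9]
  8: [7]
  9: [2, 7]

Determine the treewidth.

1

A width-1 tree decomposition is:
Bags: B1 = {1, 4}  B2 = {1, 5}  B3 = {5, 6}  B4 = {3, 6}  B5 = {2, 3}  B6 = {2, 9}  B7 = {7, 9}  B8 = {7, 8}
Tree: B1–B2, B2–B3, B3–B4, B4–B5, B5–B6, B6–B7, B7–B8
Every bag has size at most 2, so the width is 2 − 1 = 1 and tw(G) ≤ 1. G has an edge, so its treewidth is at least 1. Combining the bounds, tw(G) = 1.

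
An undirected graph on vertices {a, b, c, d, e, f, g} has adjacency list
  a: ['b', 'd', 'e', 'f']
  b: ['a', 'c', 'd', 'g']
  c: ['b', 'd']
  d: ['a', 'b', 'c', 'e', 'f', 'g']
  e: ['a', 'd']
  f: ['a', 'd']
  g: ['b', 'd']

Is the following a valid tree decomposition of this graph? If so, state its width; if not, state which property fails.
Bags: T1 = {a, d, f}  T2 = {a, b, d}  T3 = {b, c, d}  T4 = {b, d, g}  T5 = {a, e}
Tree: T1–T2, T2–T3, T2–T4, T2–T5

No — edge (d,e) lies in no bag.

A tree decomposition must satisfy three properties: every vertex lies in some bag; for every edge, both endpoints lie together in some bag; and for every vertex, the bags containing it form a connected subtree. Here edge (d,e) lies in no bag, so the decomposition is invalid.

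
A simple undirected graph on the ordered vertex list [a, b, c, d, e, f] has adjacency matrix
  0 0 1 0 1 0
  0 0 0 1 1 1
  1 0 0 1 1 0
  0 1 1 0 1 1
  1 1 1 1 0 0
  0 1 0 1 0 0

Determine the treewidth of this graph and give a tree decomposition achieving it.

Each bag holds 3 vertices, so the decomposition has width 2, which upper-bounds the treewidth. For the lower bound, the 3 vertices {c, d, e} are pairwise adjacent, and any tree decomposition puts a clique entirely inside one bag — forcing width ≥ 2. Combining the bounds, tw(G) = 2.

Treewidth 2.
One optimal decomposition is:
Bags: B1 = {b, d, e}  B2 = {c, d, e}  B3 = {b, d, f}  B4 = {a, c, e}
Tree: B1–B2, B1–B3, B2–B4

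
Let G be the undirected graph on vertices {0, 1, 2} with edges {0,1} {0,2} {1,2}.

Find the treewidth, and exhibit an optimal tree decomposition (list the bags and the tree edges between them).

With just one bag of size 3, the width is 3 − 1 = 2, so tw(G) ≤ 2. For the lower bound, the 3 vertices {0, 1, 2} are pairwise adjacent, and any tree decomposition puts a clique entirely inside one bag — forcing width ≥ 2. The upper and lower bounds meet at 2, so that is the treewidth.

Treewidth 2.
One such decomposition:
Bags: B1 = {0, 1, 2}
Tree: (single bag)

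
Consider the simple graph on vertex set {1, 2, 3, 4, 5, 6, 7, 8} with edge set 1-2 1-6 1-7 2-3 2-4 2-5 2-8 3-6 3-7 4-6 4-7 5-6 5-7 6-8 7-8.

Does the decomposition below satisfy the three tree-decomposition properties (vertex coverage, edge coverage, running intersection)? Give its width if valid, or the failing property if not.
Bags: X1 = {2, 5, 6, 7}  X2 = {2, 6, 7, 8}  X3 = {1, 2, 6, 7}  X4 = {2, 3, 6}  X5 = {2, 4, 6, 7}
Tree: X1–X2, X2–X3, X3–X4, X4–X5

No — edge (7,3) lies in no bag.

A tree decomposition must satisfy three properties: every vertex lies in some bag; for every edge, both endpoints lie together in some bag; and for every vertex, the bags containing it form a connected subtree. Here edge (7,3) lies in no bag, so the decomposition is invalid.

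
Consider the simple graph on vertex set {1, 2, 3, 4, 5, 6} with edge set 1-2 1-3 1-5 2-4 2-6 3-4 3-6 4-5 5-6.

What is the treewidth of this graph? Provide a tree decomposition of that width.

Every bag has size at most 4, so the width is 4 − 1 = 3 and tw(G) ≤ 3. For the lower bound: the 4 vertex sets {1,5}, {3,4}, {2}, {6} are disjoint, each induces a connected subgraph, and every pair is joined by at least one edge of G. Contracting each set to a single vertex therefore yields K_{4} as a minor, and since treewidth is minor-monotone, tw(G) ≥ tw(K_{4}) = 3. Combining the bounds, tw(G) = 3.

Treewidth 3.
Bags: B1 = {1, 2, 3, 5}  B2 = {2, 3, 4, 5}  B3 = {2, 3, 5, 6}
Tree: B1–B2, B2–B3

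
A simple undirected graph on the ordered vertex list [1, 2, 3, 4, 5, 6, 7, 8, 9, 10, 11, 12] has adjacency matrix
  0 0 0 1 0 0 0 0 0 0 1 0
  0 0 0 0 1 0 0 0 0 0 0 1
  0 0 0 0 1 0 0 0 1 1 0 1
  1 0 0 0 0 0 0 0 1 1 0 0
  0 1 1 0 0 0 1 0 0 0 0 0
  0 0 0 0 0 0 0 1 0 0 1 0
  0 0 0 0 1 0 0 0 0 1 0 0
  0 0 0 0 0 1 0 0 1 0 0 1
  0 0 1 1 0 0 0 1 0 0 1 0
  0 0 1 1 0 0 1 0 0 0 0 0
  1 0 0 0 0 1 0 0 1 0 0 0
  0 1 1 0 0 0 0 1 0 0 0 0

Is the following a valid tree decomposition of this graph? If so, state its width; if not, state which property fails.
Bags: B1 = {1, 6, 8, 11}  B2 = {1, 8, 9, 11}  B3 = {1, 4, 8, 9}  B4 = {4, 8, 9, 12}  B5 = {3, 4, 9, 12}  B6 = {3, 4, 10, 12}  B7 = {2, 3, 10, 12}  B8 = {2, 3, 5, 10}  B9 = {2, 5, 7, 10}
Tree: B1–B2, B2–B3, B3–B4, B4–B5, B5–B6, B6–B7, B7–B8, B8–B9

Every vertex of G appears in some bag (union = {1, 2, 3, 4, 5, 6, 7, 8, 9, 10, 11, 12}); every edge is covered by a bag; and for each vertex v the set of bags containing v is connected in the bag tree. The decomposition is therefore valid. The largest bag has 4 vertices, so the width is 3.

Yes; width 3.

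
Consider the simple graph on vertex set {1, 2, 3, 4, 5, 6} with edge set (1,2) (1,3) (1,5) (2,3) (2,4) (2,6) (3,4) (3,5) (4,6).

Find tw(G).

2

A width-2 tree decomposition is:
Bags: B1 = {1, 2, 3}  B2 = {2, 3, 4}  B3 = {1, 3, 5}  B4 = {2, 4, 6}
Tree: B1–B2, B1–B3, B2–B4
The largest bag has 3 vertices, giving width 2; this decomposition certifies tw(G) ≤ 2. Conversely, {1, 2, 3} is a clique of size 3, and the vertices of any clique must share a bag in every tree decomposition; so some bag has ≥ 3 vertices and tw(G) ≥ 2. Combining the bounds, tw(G) = 2.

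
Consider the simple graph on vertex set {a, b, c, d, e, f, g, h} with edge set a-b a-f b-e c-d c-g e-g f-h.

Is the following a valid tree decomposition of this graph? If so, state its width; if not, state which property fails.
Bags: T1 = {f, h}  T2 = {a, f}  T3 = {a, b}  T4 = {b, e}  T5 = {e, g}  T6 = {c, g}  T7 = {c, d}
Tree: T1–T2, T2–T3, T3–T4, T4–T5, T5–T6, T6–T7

Every vertex of G appears in some bag (union = {a, b, c, d, e, f, g, h}); every edge is covered by a bag; and for each vertex v the set of bags containing v is connected in the bag tree. The decomposition is therefore valid. The largest bag has 2 vertices, so the width is 1.

Yes; width 1.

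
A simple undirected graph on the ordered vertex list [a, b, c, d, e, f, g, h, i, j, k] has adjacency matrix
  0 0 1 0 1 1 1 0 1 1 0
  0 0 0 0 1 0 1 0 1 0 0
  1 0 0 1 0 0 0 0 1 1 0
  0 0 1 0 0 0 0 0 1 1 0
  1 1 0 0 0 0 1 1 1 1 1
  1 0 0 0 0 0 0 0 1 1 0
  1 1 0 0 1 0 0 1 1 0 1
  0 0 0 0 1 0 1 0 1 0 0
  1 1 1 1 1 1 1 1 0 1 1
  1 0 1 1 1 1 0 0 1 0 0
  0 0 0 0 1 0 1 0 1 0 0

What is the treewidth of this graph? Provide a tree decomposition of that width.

The largest bag has 4 vertices, giving width 3; this decomposition certifies tw(G) ≤ 3. Conversely, {c, d, i, j} is a clique of size 4, and the vertices of any clique must share a bag in every tree decomposition; so some bag has ≥ 4 vertices and tw(G) ≥ 3. Combining the bounds, tw(G) = 3.

Treewidth 3.
One optimal decomposition is:
Bags: B1 = {a, e, g, i}  B2 = {a, e, i, j}  B3 = {a, f, i, j}  B4 = {b, e, g, i}  B5 = {a, c, i, j}  B6 = {e, g, h, i}  B7 = {c, d, i, j}  B8 = {e, g, i, k}
Tree: B1–B2, B2–B3, B1–B4, B3–B5, B1–B6, B5–B7, B4–B8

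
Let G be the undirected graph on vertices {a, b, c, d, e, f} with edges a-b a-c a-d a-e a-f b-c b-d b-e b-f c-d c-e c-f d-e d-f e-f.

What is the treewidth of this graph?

A width-5 tree decomposition is:
Bags: B1 = {a, b, c, d, e, f}
Tree: (single bag)
With just one bag of size 6, the width is 6 − 1 = 5, so tw(G) ≤ 5. Conversely, {a, b, c, d, e, f} is a clique of size 6, and the vertices of any clique must share a bag in every tree decomposition; so some bag has ≥ 6 vertices and tw(G) ≥ 5. Combining the bounds, tw(G) = 5.

5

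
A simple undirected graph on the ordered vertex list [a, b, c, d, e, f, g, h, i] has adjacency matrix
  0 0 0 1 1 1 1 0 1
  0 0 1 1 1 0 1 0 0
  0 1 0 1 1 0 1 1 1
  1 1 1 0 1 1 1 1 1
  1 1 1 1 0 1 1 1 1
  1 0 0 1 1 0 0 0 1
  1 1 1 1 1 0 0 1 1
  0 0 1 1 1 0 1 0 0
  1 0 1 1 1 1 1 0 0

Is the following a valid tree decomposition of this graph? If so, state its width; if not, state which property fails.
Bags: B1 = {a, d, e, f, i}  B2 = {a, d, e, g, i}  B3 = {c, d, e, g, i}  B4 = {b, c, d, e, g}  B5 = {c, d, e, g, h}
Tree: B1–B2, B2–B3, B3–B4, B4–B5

Yes; width 4.

Every vertex of G appears in some bag (union = {a, b, c, d, e, f, g, h, i}); every edge is covered by a bag; and for each vertex v the set of bags containing v is connected in the bag tree. The decomposition is therefore valid. The largest bag has 5 vertices, so the width is 4.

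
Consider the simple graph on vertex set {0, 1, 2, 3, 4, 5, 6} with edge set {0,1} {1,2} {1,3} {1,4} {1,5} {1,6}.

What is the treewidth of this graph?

1

A width-1 tree decomposition is:
Bags: B1 = {1, 2}  B2 = {1, 3}  B3 = {0, 1}  B4 = {1, 4}  B5 = {1, 6}  B6 = {1, 5}
Tree: B1–B2, B1–B3, B1–B4, B4–B5, B4–B6
Each bag holds 2 vertices, so the decomposition has width 1, which upper-bounds the treewidth. Since G has at least one edge (e.g. 2–1), it is not an edgeless graph, so tw(G) ≥ 1. Combining the bounds, tw(G) = 1.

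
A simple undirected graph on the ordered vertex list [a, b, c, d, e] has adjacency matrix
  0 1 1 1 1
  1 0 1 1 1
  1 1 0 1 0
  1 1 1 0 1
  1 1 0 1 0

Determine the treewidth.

A width-3 tree decomposition is:
Bags: B1 = {a, b, d, e}  B2 = {a, b, c, d}
Tree: B1–B2
Each bag holds 4 vertices, so the decomposition has width 3, which upper-bounds the treewidth. Conversely, {a, b, d, e} is a clique of size 4, and the vertices of any clique must share a bag in every tree decomposition; so some bag has ≥ 4 vertices and tw(G) ≥ 3. The upper and lower bounds meet at 3, so that is the treewidth.

3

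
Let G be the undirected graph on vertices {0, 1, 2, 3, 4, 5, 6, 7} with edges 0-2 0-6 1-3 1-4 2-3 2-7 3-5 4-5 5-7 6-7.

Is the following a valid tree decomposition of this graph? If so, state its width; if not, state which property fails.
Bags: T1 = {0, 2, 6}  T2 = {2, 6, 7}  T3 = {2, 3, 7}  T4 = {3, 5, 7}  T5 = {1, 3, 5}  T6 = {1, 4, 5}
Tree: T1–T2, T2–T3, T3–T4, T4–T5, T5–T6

Every vertex of G appears in some bag (union = {0, 1, 2, 3, 4, 5, 6, 7}); every edge is covered by a bag; and for each vertex v the set of bags containing v is connected in the bag tree. The decomposition is therefore valid. The largest bag has 3 vertices, so the width is 2.

Yes; width 2.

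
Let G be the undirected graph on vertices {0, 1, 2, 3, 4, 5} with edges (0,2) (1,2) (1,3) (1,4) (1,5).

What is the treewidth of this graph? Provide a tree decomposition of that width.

The largest bag has 2 vertices, giving width 1; this decomposition certifies tw(G) ≤ 1. G has an edge, so its treewidth is at least 1. Combining the bounds, tw(G) = 1.

Treewidth 1.
One optimal decomposition is:
Bags: B1 = {1, 4}  B2 = {1, 3}  B3 = {1, 2}  B4 = {1, 5}  B5 = {0, 2}
Tree: B1–B2, B2–B3, B1–B4, B3–B5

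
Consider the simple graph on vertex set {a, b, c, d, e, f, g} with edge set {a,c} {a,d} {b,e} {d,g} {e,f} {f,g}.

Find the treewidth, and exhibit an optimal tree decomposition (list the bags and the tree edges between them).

Each bag holds 2 vertices, so the decomposition has width 1, which upper-bounds the treewidth. Any graph with an edge has treewidth ≥ 1, and G has the edge c–a. Hence tw(G) = 1 exactly.

Treewidth 1.
Bags: B1 = {a, c}  B2 = {a, d}  B3 = {d, g}  B4 = {f, g}  B5 = {e, f}  B6 = {b, e}
Tree: B1–B2, B2–B3, B3–B4, B4–B5, B5–B6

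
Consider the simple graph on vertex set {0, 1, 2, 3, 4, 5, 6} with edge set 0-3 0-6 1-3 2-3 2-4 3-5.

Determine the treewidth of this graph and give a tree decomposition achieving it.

Each bag holds 2 vertices, so the decomposition has width 1, which upper-bounds the treewidth. G has an edge, so its treewidth is at least 1. Combining the bounds, tw(G) = 1.

Treewidth 1.
One optimal decomposition is:
Bags: B1 = {0, 3}  B2 = {2, 3}  B3 = {3, 5}  B4 = {0, 6}  B5 = {1, 3}  B6 = {2, 4}
Tree: B1–B2, B2–B3, B1–B4, B1–B5, B2–B6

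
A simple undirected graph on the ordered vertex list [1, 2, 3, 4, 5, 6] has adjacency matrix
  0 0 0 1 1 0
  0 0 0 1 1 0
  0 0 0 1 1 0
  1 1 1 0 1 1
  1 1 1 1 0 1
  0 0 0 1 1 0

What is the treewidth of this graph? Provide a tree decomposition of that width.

Each bag holds 3 vertices, so the decomposition has width 2, which upper-bounds the treewidth. Conversely, {1, 4, 5} is a clique of size 3, and the vertices of any clique must share a bag in every tree decomposition; so some bag has ≥ 3 vertices and tw(G) ≥ 2. Combining the bounds, tw(G) = 2.

Treewidth 2.
Bags: B1 = {4, 5, 6}  B2 = {2, 4, 5}  B3 = {3, 4, 5}  B4 = {1, 4, 5}
Tree: B1–B2, B1–B3, B2–B4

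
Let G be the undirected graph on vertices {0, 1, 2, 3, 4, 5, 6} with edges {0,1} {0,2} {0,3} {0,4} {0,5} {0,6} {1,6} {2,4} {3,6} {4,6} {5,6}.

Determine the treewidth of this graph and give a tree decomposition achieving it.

Each bag holds 3 vertices, so the decomposition has width 2, which upper-bounds the treewidth. On the other hand G contains the 3-clique {0, 2, 4}. A clique must lie in a single bag of any decomposition, so no decomposition can have width below 2. Combining the bounds, tw(G) = 2.

Treewidth 2.
One such decomposition:
Bags: B1 = {0, 4, 6}  B2 = {0, 1, 6}  B3 = {0, 2, 4}  B4 = {0, 5, 6}  B5 = {0, 3, 6}
Tree: B1–B2, B1–B3, B2–B4, B1–B5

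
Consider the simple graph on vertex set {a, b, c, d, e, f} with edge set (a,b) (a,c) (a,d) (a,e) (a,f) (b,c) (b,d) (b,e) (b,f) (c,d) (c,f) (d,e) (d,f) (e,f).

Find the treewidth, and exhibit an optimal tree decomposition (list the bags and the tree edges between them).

Each bag holds 5 vertices, so the decomposition has width 4, which upper-bounds the treewidth. Conversely, {a, b, d, e, f} is a clique of size 5, and the vertices of any clique must share a bag in every tree decomposition; so some bag has ≥ 5 vertices and tw(G) ≥ 4. Hence tw(G) = 4 exactly.

Treewidth 4.
One optimal decomposition is:
Bags: B1 = {a, b, d, e, f}  B2 = {a, b, c, d, f}
Tree: B1–B2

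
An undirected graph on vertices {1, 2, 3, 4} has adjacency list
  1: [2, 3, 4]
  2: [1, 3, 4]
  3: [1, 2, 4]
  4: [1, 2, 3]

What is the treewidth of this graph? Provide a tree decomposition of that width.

A single bag containing all 4 vertices is trivially a valid decomposition of width 3. For the lower bound, the 4 vertices {1, 2, 3, 4} are pairwise adjacent, and any tree decomposition puts a clique entirely inside one bag — forcing width ≥ 3. The upper and lower bounds meet at 3, so that is the treewidth.

Treewidth 3.
Bags: B1 = {1, 2, 3, 4}
Tree: (single bag)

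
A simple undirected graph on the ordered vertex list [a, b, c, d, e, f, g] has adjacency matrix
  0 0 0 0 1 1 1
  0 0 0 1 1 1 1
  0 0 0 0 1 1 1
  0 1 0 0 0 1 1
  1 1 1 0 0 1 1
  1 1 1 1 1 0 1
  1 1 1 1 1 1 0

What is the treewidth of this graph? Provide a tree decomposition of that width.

Treewidth 3.
Bags: B1 = {b, e, f, g}  B2 = {a, e, f, g}  B3 = {b, d, f, g}  B4 = {c, e, f, g}
Tree: B1–B2, B1–B3, B2–B4

Every bag has size at most 4, so the width is 4 − 1 = 3 and tw(G) ≤ 3. Conversely, {b, d, f, g} is a clique of size 4, and the vertices of any clique must share a bag in every tree decomposition; so some bag has ≥ 4 vertices and tw(G) ≥ 3. Combining the bounds, tw(G) = 3.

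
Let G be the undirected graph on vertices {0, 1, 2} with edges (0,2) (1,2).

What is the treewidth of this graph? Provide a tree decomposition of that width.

Treewidth 1.
One such decomposition:
Bags: B1 = {0, 2}  B2 = {1, 2}
Tree: B1–B2

Every bag has size at most 2, so the width is 2 − 1 = 1 and tw(G) ≤ 1. G has an edge, so its treewidth is at least 1. Hence tw(G) = 1 exactly.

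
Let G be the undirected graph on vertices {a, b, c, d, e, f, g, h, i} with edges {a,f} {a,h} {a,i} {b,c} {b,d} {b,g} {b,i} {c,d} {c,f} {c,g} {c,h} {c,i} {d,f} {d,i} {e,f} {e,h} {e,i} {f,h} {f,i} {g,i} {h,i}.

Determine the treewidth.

3

A width-3 tree decomposition is:
Bags: B1 = {a, f, h, i}  B2 = {c, f, h, i}  B3 = {c, d, f, i}  B4 = {b, c, d, i}  B5 = {e, f, h, i}  B6 = {b, c, g, i}
Tree: B1–B2, B2–B3, B3–B4, B1–B5, B4–B6
Every bag has size at most 4, so the width is 4 − 1 = 3 and tw(G) ≤ 3. On the other hand G contains the 4-clique {b, c, g, i}. A clique must lie in a single bag of any decomposition, so no decomposition can have width below 3. Therefore the treewidth is 3.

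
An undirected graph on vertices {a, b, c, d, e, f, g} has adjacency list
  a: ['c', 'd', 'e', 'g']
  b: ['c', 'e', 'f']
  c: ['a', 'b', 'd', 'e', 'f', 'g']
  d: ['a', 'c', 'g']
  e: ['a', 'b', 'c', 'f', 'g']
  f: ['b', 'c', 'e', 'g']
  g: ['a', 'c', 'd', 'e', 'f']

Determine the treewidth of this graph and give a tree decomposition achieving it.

Treewidth 3.
One optimal decomposition is:
Bags: B1 = {c, e, f, g}  B2 = {a, c, e, g}  B3 = {a, c, d, g}  B4 = {b, c, e, f}
Tree: B1–B2, B2–B3, B1–B4

Each bag holds 4 vertices, so the decomposition has width 3, which upper-bounds the treewidth. For the lower bound, the 4 vertices {a, c, d, g} are pairwise adjacent, and any tree decomposition puts a clique entirely inside one bag — forcing width ≥ 3. Combining the bounds, tw(G) = 3.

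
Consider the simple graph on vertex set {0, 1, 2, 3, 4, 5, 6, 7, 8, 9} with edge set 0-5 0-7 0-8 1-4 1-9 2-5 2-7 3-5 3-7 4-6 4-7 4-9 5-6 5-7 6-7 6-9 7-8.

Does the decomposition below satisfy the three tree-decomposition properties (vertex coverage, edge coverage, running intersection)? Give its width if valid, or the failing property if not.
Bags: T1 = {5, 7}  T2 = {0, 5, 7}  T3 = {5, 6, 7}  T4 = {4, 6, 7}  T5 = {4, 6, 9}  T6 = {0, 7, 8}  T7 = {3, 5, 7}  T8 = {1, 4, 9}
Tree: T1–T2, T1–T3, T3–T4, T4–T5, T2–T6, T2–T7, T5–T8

No — vertex 2 appears in no bag.

A tree decomposition must satisfy three properties: every vertex lies in some bag; for every edge, both endpoints lie together in some bag; and for every vertex, the bags containing it form a connected subtree. Here vertex 2 appears in no bag, so the decomposition is invalid.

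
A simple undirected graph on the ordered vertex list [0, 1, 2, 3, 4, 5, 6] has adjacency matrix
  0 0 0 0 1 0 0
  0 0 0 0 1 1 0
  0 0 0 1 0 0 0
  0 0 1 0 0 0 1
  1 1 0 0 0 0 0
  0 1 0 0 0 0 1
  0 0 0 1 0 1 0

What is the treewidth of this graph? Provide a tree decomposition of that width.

Treewidth 1.
Bags: B1 = {0, 4}  B2 = {1, 4}  B3 = {1, 5}  B4 = {5, 6}  B5 = {3, 6}  B6 = {2, 3}
Tree: B1–B2, B2–B3, B3–B4, B4–B5, B5–B6

Every bag has size at most 2, so the width is 2 − 1 = 1 and tw(G) ≤ 1. Since G has at least one edge (e.g. 0–4), it is not an edgeless graph, so tw(G) ≥ 1. Hence tw(G) = 1 exactly.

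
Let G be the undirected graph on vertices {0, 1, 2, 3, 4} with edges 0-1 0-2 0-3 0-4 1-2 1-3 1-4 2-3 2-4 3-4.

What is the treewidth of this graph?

A width-4 tree decomposition is:
Bags: B1 = {0, 1, 2, 3, 4}
Tree: (single bag)
A single bag containing all 5 vertices is trivially a valid decomposition of width 4. For the lower bound, the 5 vertices {0, 1, 2, 3, 4} are pairwise adjacent, and any tree decomposition puts a clique entirely inside one bag — forcing width ≥ 4. Hence tw(G) = 4 exactly.

4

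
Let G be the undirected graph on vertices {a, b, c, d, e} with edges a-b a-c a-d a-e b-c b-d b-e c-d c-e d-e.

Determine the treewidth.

A width-4 tree decomposition is:
Bags: B1 = {a, b, c, d, e}
Tree: (single bag)
With just one bag of size 5, the width is 5 − 1 = 4, so tw(G) ≤ 4. On the other hand G contains the 5-clique {a, b, c, d, e}. A clique must lie in a single bag of any decomposition, so no decomposition can have width below 4. Combining the bounds, tw(G) = 4.

4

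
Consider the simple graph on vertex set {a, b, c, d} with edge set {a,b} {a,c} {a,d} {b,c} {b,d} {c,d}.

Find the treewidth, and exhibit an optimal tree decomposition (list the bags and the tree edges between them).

Treewidth 3.
One such decomposition:
Bags: B1 = {a, b, c, d}
Tree: (single bag)

A single bag containing all 4 vertices is trivially a valid decomposition of width 3. Conversely, {a, b, c, d} is a clique of size 4, and the vertices of any clique must share a bag in every tree decomposition; so some bag has ≥ 4 vertices and tw(G) ≥ 3. The upper and lower bounds meet at 3, so that is the treewidth.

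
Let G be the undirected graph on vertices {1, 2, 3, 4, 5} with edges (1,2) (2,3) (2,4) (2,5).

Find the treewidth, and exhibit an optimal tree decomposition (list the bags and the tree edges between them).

Treewidth 1.
One optimal decomposition is:
Bags: B1 = {1, 2}  B2 = {2, 3}  B3 = {2, 4}  B4 = {2, 5}
Tree: B1–B2, B1–B3, B3–B4

Every bag has size at most 2, so the width is 2 − 1 = 1 and tw(G) ≤ 1. G has an edge, so its treewidth is at least 1. Therefore the treewidth is 1.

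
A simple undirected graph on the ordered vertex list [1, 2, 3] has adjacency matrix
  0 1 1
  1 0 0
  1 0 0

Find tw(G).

1

A width-1 tree decomposition is:
Bags: B1 = {1, 2}  B2 = {1, 3}
Tree: B1–B2
Every bag has size at most 2, so the width is 2 − 1 = 1 and tw(G) ≤ 1. G has an edge, so its treewidth is at least 1. Combining the bounds, tw(G) = 1.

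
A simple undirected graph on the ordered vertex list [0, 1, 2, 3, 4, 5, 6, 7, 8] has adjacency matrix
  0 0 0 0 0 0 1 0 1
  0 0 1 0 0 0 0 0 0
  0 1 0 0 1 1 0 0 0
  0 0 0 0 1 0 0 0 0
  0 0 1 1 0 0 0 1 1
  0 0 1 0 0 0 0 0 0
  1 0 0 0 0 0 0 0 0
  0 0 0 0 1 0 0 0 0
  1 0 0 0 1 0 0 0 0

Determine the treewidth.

1

A width-1 tree decomposition is:
Bags: B1 = {2, 4}  B2 = {4, 8}  B3 = {0, 8}  B4 = {1, 2}  B5 = {2, 5}  B6 = {0, 6}  B7 = {3, 4}  B8 = {4, 7}
Tree: B1–B2, B2–B3, B1–B4, B1–B5, B3–B6, B2–B7, B7–B8
Every bag has size at most 2, so the width is 2 − 1 = 1 and tw(G) ≤ 1. Since G has at least one edge (e.g. 4–2), it is not an edgeless graph, so tw(G) ≥ 1. Hence tw(G) = 1 exactly.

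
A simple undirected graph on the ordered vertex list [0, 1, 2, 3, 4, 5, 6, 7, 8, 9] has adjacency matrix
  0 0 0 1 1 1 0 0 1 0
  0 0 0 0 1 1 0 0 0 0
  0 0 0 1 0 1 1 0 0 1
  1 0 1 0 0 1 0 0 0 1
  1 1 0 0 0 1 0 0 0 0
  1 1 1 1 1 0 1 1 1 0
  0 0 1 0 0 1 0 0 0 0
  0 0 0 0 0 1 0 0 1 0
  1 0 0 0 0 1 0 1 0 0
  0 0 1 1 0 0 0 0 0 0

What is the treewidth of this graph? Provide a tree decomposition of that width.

Treewidth 2.
Bags: B1 = {2, 3, 5}  B2 = {2, 5, 6}  B3 = {0, 3, 5}  B4 = {0, 5, 8}  B5 = {2, 3, 9}  B6 = {0, 4, 5}  B7 = {1, 4, 5}  B8 = {5, 7, 8}
Tree: B1–B2, B1–B3, B3–B4, B1–B5, B4–B6, B6–B7, B4–B8

The largest bag has 3 vertices, giving width 2; this decomposition certifies tw(G) ≤ 2. On the other hand G contains the 3-clique {2, 3, 9}. A clique must lie in a single bag of any decomposition, so no decomposition can have width below 2. Hence tw(G) = 2 exactly.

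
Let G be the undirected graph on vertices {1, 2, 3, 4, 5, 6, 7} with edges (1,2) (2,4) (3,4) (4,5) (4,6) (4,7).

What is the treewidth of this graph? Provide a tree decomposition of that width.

Every bag has size at most 2, so the width is 2 − 1 = 1 and tw(G) ≤ 1. G has an edge, so its treewidth is at least 1. Combining the bounds, tw(G) = 1.

Treewidth 1.
One such decomposition:
Bags: B1 = {4, 5}  B2 = {3, 4}  B3 = {4, 6}  B4 = {4, 7}  B5 = {2, 4}  B6 = {1, 2}
Tree: B1–B2, B1–B3, B2–B4, B3–B5, B5–B6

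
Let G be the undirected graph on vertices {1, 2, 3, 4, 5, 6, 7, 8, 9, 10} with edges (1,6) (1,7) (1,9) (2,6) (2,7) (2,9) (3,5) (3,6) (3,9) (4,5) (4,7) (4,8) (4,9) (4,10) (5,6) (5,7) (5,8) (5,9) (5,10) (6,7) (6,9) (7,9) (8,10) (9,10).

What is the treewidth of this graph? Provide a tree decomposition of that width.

Treewidth 3.
Bags: B1 = {2, 6, 7, 9}  B2 = {5, 6, 7, 9}  B3 = {3, 5, 6, 9}  B4 = {4, 5, 7, 9}  B5 = {4, 5, 9, 10}  B6 = {4, 5, 8, 10}  B7 = {1, 6, 7, 9}
Tree: B1–B2, B2–B3, B2–B4, B4–B5, B5–B6, B2–B7

Each bag holds 4 vertices, so the decomposition has width 3, which upper-bounds the treewidth. Conversely, {4, 5, 8, 10} is a clique of size 4, and the vertices of any clique must share a bag in every tree decomposition; so some bag has ≥ 4 vertices and tw(G) ≥ 3. Hence tw(G) = 3 exactly.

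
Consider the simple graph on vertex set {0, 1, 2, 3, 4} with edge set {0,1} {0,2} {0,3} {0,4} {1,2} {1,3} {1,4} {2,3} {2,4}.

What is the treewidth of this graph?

3

A width-3 tree decomposition is:
Bags: B1 = {0, 1, 2, 4}  B2 = {0, 1, 2, 3}
Tree: B1–B2
The largest bag has 4 vertices, giving width 3; this decomposition certifies tw(G) ≤ 3. On the other hand G contains the 4-clique {0, 1, 2, 3}. A clique must lie in a single bag of any decomposition, so no decomposition can have width below 3. Therefore the treewidth is 3.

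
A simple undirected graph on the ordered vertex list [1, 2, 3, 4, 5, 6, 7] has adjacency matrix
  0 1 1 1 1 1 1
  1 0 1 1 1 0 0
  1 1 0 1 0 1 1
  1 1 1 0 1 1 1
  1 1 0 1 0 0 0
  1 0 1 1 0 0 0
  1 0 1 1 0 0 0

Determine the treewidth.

3

A width-3 tree decomposition is:
Bags: B1 = {1, 3, 4, 7}  B2 = {1, 2, 3, 4}  B3 = {1, 2, 4, 5}  B4 = {1, 3, 4, 6}
Tree: B1–B2, B2–B3, B2–B4
The largest bag has 4 vertices, giving width 3; this decomposition certifies tw(G) ≤ 3. Conversely, {1, 2, 3, 4} is a clique of size 4, and the vertices of any clique must share a bag in every tree decomposition; so some bag has ≥ 4 vertices and tw(G) ≥ 3. Therefore the treewidth is 3.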